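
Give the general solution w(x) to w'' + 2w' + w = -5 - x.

Characteristic equation r² + 2r + 1 = 0 has discriminant (2)² - 4·(1) = 0, so r = -1 is a repeated root.
Hence w_h = (C1 + C2*x)*exp(-x).
For the particular solution try w_p = A0 + A1*x. Substituting and matching coefficients of each power of x gives A0 = -3, A1 = -1, so w_p = -3 - x.

w = -3 - x + C1*exp(-x) + C2*x*exp(-x)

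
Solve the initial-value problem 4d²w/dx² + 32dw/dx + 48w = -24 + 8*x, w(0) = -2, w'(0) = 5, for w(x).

w = -11/18 - 37*exp(-6*x)/72 - 7*exp(-2*x)/8 + x/6

Divide through by 4: w'' + 8w' + 12w = -6 + 2*x.
Characteristic equation r² + 8r + 12 = 0 factors as (r + 2)(r + 6) = 0, so r = -2, -6.
Hence w_h = C1*exp(-2*x) + C2*exp(-6*x).
For the particular solution try w_p = A0 + A1*x. Substituting and matching coefficients of each power of x gives A0 = -11/18, A1 = 1/6, so w_p = -11/18 + x/6.
General solution: w = -11/18 + x/6 + C1*exp(-2*x) + C2*exp(-6*x).
Apply the initial conditions: w(0) = -11/18 + C1 + C2 = -2 and w'(0) = 1/6 - 6*C2 - 2*C1 = 5. Solving gives C1 = -7/8, C2 = -37/72.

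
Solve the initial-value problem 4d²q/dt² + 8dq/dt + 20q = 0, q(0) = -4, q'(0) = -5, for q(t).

q = -4*cos(2*t)*exp(-t) - 9*exp(-t)*sin(2*t)/2

Divide through by 4: q'' + 2q' + 5q = 0.
Characteristic equation r² + 2r + 5 = 0 has discriminant (2)² - 4·(5) = -16 < 0, so r = -1 ± 2i.
Hence q_h = C1*cos(2*t)*exp(-t) + C2*exp(-t)*sin(2*t).
Apply the initial conditions: q(0) = C1 = -4 and q'(0) = -C1 + 2*C2 = -5. Solving gives C1 = -4, C2 = -9/2.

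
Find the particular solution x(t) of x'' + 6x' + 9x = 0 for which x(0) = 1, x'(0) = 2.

Characteristic equation r² + 6r + 9 = 0 has discriminant (6)² - 4·(9) = 0, so r = -3 is a repeated root.
Hence x_h = (C1 + C2*t)*exp(-3*t).
Apply the initial conditions: x(0) = C1 = 1 and x'(0) = C2 - 3*C1 = 2. Solving gives C1 = 1, C2 = 5.

x = 5*t*exp(-3*t) + exp(-3*t)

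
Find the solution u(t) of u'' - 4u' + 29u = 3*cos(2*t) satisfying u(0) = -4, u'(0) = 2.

u = -24*sin(2*t)/689 + 75*cos(2*t)/689 - 2831*cos(5*t)*exp(2*t)/689 + 7088*exp(2*t)*sin(5*t)/3445

Characteristic equation r² - 4r + 29 = 0 has discriminant (-4)² - 4·(29) = -100 < 0, so r = 2 ± 5i.
Hence u_h = C1*cos(5*t)*exp(2*t) + C2*exp(2*t)*sin(5*t).
Try u_p = A*cos(2*t) + B*sin(2*t). Substituting and equating the coefficients of cos(2t) and sin(2t) gives A = 75/689, B = -24/689, so u_p = -24*sin(2*t)/689 + 75*cos(2*t)/689.
General solution: u = -24*sin(2*t)/689 + 75*cos(2*t)/689 + C1*cos(5*t)*exp(2*t) + C2*exp(2*t)*sin(5*t).
Apply the initial conditions: u(0) = 75/689 + C1 = -4 and u'(0) = -48/689 + 2*C1 + 5*C2 = 2. Solving gives C1 = -2831/689, C2 = 7088/3445.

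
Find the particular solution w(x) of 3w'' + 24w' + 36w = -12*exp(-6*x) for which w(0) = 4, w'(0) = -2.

w = -5*exp(-6*x)/4 + 21*exp(-2*x)/4 + x*exp(-6*x)

Divide through by 3: w'' + 8w' + 12w = -4*exp(-6*x).
Characteristic equation r² + 8r + 12 = 0 factors as (r + 6)(r + 2) = 0, so r = -6, -2.
Hence w_h = C1*exp(-6*x) + C2*exp(-2*x).
Since exp(-6*x) solves the homogeneous equation (r = -6 is a root of multiplicity 1), multiply the trial by x. Try w_p = A*x*exp(-6*x). Substituting into the equation and dividing by exp(-6*x) gives A = 1, so w_p = x*exp(-6*x).
General solution: w = C1*exp(-6*x) + C2*exp(-2*x) + x*exp(-6*x).
Apply the initial conditions: w(0) = C1 + C2 = 4 and w'(0) = 1 - 6*C1 - 2*C2 = -2. Solving gives C1 = -5/4, C2 = 21/4.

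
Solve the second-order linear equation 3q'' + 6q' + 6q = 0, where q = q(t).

q = C1*cos(t)*exp(-t) + C2*exp(-t)*sin(t)

Divide through by 3: q'' + 2q' + 2q = 0.
Characteristic equation r² + 2r + 2 = 0 has discriminant (2)² - 4·(2) = -4 < 0, so r = -1 ± i.
Hence q_h = C1*cos(t)*exp(-t) + C2*exp(-t)*sin(t).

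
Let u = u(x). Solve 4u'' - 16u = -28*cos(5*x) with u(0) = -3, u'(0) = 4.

Divide through by 4: u'' - 4u = -7*cos(5*x).
Characteristic equation r² - 4 = 0 factors as (r - 2)(r + 2) = 0, so r = 2, -2.
Hence u_h = C1*exp(2*x) + C2*exp(-2*x).
Try u_p = A*cos(5*x) + B*sin(5*x). Substituting and equating the coefficients of cos(5x) and sin(5x) gives A = 7/29, B = 0, so u_p = 7*cos(5*x)/29.
General solution: u = 7*cos(5*x)/29 + C1*exp(2*x) + C2*exp(-2*x).
Apply the initial conditions: u(0) = 7/29 + C1 + C2 = -3 and u'(0) = -2*C2 + 2*C1 = 4. Solving gives C1 = -18/29, C2 = -76/29.

u = -76*exp(-2*x)/29 - 18*exp(2*x)/29 + 7*cos(5*x)/29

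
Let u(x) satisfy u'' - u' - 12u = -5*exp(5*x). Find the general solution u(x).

Characteristic equation r² - r - 12 = 0 factors as (r - 4)(r + 3) = 0, so r = 4, -3.
Hence u_h = C1*exp(4*x) + C2*exp(-3*x).
Try u_p = A*exp(5*x). Substituting into the equation and dividing by exp(5*x) gives A = -5/8, so u_p = -5*exp(5*x)/8.

u = -5*exp(5*x)/8 + C1*exp(4*x) + C2*exp(-3*x)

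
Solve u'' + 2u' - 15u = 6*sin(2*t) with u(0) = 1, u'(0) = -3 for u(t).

u = -114*sin(2*t)/377 - 24*cos(2*t)/377 + 19*exp(3*t)/52 + 81*exp(-5*t)/116

Characteristic equation r² + 2r - 15 = 0 factors as (r + 5)(r - 3) = 0, so r = -5, 3.
Hence u_h = C1*exp(-5*t) + C2*exp(3*t).
Try u_p = A*cos(2*t) + B*sin(2*t). Substituting and equating the coefficients of cos(2t) and sin(2t) gives A = -24/377, B = -114/377, so u_p = -114*sin(2*t)/377 - 24*cos(2*t)/377.
General solution: u = -114*sin(2*t)/377 - 24*cos(2*t)/377 + C1*exp(-5*t) + C2*exp(3*t).
Apply the initial conditions: u(0) = -24/377 + C1 + C2 = 1 and u'(0) = -228/377 - 5*C1 + 3*C2 = -3. Solving gives C1 = 81/116, C2 = 19/52.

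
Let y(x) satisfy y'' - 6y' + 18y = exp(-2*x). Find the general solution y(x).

Characteristic equation r² - 6r + 18 = 0 has discriminant (-6)² - 4·(18) = -36 < 0, so r = 3 ± 3i.
Hence y_h = C1*cos(3*x)*exp(3*x) + C2*exp(3*x)*sin(3*x).
Try y_p = A*exp(-2*x). Substituting into the equation and dividing by exp(-2*x) gives A = 1/34, so y_p = exp(-2*x)/34.

y = exp(-2*x)/34 + C1*cos(3*x)*exp(3*x) + C2*exp(3*x)*sin(3*x)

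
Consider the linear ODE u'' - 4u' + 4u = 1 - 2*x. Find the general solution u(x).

Characteristic equation r² - 4r + 4 = 0 has discriminant (-4)² - 4·(4) = 0, so r = 2 is a repeated root.
Hence u_h = (C1 + C2*x)*exp(2*x).
For the particular solution try u_p = A0 + A1*x. Substituting and matching coefficients of each power of x gives A0 = -1/4, A1 = -1/2, so u_p = -1/4 - x/2.

u = -1/4 - x/2 + C1*exp(2*x) + C2*x*exp(2*x)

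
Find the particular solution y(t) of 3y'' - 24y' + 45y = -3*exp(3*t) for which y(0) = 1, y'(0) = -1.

Divide through by 3: y'' - 8y' + 15y = -exp(3*t).
Characteristic equation r² - 8r + 15 = 0 factors as (r - 3)(r - 5) = 0, so r = 3, 5.
Hence y_h = C1*exp(3*t) + C2*exp(5*t).
Since exp(3*t) solves the homogeneous equation (r = 3 is a root of multiplicity 1), multiply the trial by t. Try y_p = A*t*exp(3*t). Substituting into the equation and dividing by exp(3*t) gives A = 1/2, so y_p = t*exp(3*t)/2.
General solution: y = C1*exp(3*t) + C2*exp(5*t) + t*exp(3*t)/2.
Apply the initial conditions: y(0) = C1 + C2 = 1 and y'(0) = 1/2 + 3*C1 + 5*C2 = -1. Solving gives C1 = 13/4, C2 = -9/4.

y = -9*exp(5*t)/4 + 13*exp(3*t)/4 + t*exp(3*t)/2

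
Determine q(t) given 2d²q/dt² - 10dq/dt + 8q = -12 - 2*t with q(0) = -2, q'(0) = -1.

q = -29/16 - 3*exp(4*t)/16 - t/4

Divide through by 2: q'' - 5q' + 4q = -6 - t.
Characteristic equation r² - 5r + 4 = 0 factors as (r - 1)(r - 4) = 0, so r = 1, 4.
Hence q_h = C1*exp(t) + C2*exp(4*t).
For the particular solution try q_p = A0 + A1*t. Substituting and matching coefficients of each power of t gives A0 = -29/16, A1 = -1/4, so q_p = -29/16 - t/4.
General solution: q = -29/16 - t/4 + C1*exp(t) + C2*exp(4*t).
Apply the initial conditions: q(0) = -29/16 + C1 + C2 = -2 and q'(0) = -1/4 + C1 + 4*C2 = -1. Solving gives C1 = 0, C2 = -3/16.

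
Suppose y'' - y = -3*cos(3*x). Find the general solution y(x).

y = 3*cos(3*x)/10 + C1*exp(-x) + C2*exp(x)

Characteristic equation r² - 1 = 0 factors as (r + 1)(r - 1) = 0, so r = -1, 1.
Hence y_h = C1*exp(-x) + C2*exp(x).
Try y_p = A*cos(3*x) + B*sin(3*x). Substituting and equating the coefficients of cos(3x) and sin(3x) gives A = 3/10, B = 0, so y_p = 3*cos(3*x)/10.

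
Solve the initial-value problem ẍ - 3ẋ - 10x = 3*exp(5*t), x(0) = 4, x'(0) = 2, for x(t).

Characteristic equation r² - 3r - 10 = 0 factors as (r - 5)(r + 2) = 0, so r = 5, -2.
Hence x_h = C1*exp(5*t) + C2*exp(-2*t).
Since exp(5*t) solves the homogeneous equation (r = 5 is a root of multiplicity 1), multiply the trial by t. Try x_p = A*t*exp(5*t). Substituting into the equation and dividing by exp(5*t) gives A = 3/7, so x_p = 3*t*exp(5*t)/7.
General solution: x = C1*exp(5*t) + C2*exp(-2*t) + 3*t*exp(5*t)/7.
Apply the initial conditions: x(0) = C1 + C2 = 4 and x'(0) = 3/7 - 2*C2 + 5*C1 = 2. Solving gives C1 = 67/49, C2 = 129/49.

x = 67*exp(5*t)/49 + 129*exp(-2*t)/49 + 3*t*exp(5*t)/7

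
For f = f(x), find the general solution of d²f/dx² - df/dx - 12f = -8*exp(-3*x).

f = C1*exp(4*x) + C2*exp(-3*x) + 8*x*exp(-3*x)/7

Characteristic equation r² - r - 12 = 0 factors as (r - 4)(r + 3) = 0, so r = 4, -3.
Hence f_h = C1*exp(4*x) + C2*exp(-3*x).
Since exp(-3*x) solves the homogeneous equation (r = -3 is a root of multiplicity 1), multiply the trial by x. Try f_p = A*x*exp(-3*x). Substituting into the equation and dividing by exp(-3*x) gives A = 8/7, so f_p = 8*x*exp(-3*x)/7.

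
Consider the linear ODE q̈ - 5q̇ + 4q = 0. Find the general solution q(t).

Characteristic equation r² - 5r + 4 = 0 factors as (r - 4)(r - 1) = 0, so r = 4, 1.
Hence q_h = C1*exp(4*t) + C2*exp(t).

q = C1*exp(4*t) + C2*exp(t)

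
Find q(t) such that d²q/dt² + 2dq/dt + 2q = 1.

q = 1/2 + C1*cos(t)*exp(-t) + C2*exp(-t)*sin(t)

Characteristic equation r² + 2r + 2 = 0 has discriminant (2)² - 4·(2) = -4 < 0, so r = -1 ± i.
Hence q_h = C1*cos(t)*exp(-t) + C2*exp(-t)*sin(t).
For the particular solution try q_p = A0. Substituting and matching coefficients of each power of t gives A0 = 1/2, so q_p = 1/2.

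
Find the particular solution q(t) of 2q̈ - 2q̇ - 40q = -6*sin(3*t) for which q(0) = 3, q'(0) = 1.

Divide through by 2: q'' - q' - 20q = -3*sin(3*t).
Characteristic equation r² - r - 20 = 0 factors as (r - 5)(r + 4) = 0, so r = 5, -4.
Hence q_h = C1*exp(5*t) + C2*exp(-4*t).
Try q_p = A*cos(3*t) + B*sin(3*t). Substituting and equating the coefficients of cos(3t) and sin(3t) gives A = -9/850, B = 87/850, so q_p = -9*cos(3*t)/850 + 87*sin(3*t)/850.
General solution: q = -9*cos(3*t)/850 + 87*sin(3*t)/850 + C1*exp(5*t) + C2*exp(-4*t).
Apply the initial conditions: q(0) = -9/850 + C1 + C2 = 3 and q'(0) = 261/850 - 4*C2 + 5*C1 = 1. Solving gives C1 = 433/306, C2 = 359/225.

q = -9*cos(3*t)/850 + 87*sin(3*t)/850 + 359*exp(-4*t)/225 + 433*exp(5*t)/306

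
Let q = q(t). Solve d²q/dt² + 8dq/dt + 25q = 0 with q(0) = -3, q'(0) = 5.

q = -3*cos(3*t)*exp(-4*t) - 7*exp(-4*t)*sin(3*t)/3

Characteristic equation r² + 8r + 25 = 0 has discriminant (8)² - 4·(25) = -36 < 0, so r = -4 ± 3i.
Hence q_h = C1*cos(3*t)*exp(-4*t) + C2*exp(-4*t)*sin(3*t).
Apply the initial conditions: q(0) = C1 = -3 and q'(0) = -4*C1 + 3*C2 = 5. Solving gives C1 = -3, C2 = -7/3.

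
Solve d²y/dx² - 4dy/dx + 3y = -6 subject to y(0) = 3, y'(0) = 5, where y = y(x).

y = -2 + 5*exp(x)

Characteristic equation r² - 4r + 3 = 0 factors as (r - 1)(r - 3) = 0, so r = 1, 3.
Hence y_h = C1*exp(x) + C2*exp(3*x).
For the particular solution try y_p = A0. Substituting and matching coefficients of each power of x gives A0 = -2, so y_p = -2.
General solution: y = -2 + C1*exp(x) + C2*exp(3*x).
Apply the initial conditions: y(0) = -2 + C1 + C2 = 3 and y'(0) = C1 + 3*C2 = 5. Solving gives C1 = 5, C2 = 0.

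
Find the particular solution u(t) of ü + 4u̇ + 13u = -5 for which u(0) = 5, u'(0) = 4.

Characteristic equation r² + 4r + 13 = 0 has discriminant (4)² - 4·(13) = -36 < 0, so r = -2 ± 3i.
Hence u_h = C1*cos(3*t)*exp(-2*t) + C2*exp(-2*t)*sin(3*t).
For the particular solution try u_p = A0. Substituting and matching coefficients of each power of t gives A0 = -5/13, so u_p = -5/13.
General solution: u = -5/13 + C1*cos(3*t)*exp(-2*t) + C2*exp(-2*t)*sin(3*t).
Apply the initial conditions: u(0) = -5/13 + C1 = 5 and u'(0) = -2*C1 + 3*C2 = 4. Solving gives C1 = 70/13, C2 = 64/13.

u = -5/13 + 64*exp(-2*t)*sin(3*t)/13 + 70*cos(3*t)*exp(-2*t)/13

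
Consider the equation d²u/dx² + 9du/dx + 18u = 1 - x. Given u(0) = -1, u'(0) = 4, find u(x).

u = 1/12 - 29*exp(-6*x)/108 - 22*exp(-3*x)/27 - x/18

Characteristic equation r² + 9r + 18 = 0 factors as (r + 6)(r + 3) = 0, so r = -6, -3.
Hence u_h = C1*exp(-6*x) + C2*exp(-3*x).
For the particular solution try u_p = A0 + A1*x. Substituting and matching coefficients of each power of x gives A0 = 1/12, A1 = -1/18, so u_p = 1/12 - x/18.
General solution: u = 1/12 - x/18 + C1*exp(-6*x) + C2*exp(-3*x).
Apply the initial conditions: u(0) = 1/12 + C1 + C2 = -1 and u'(0) = -1/18 - 6*C1 - 3*C2 = 4. Solving gives C1 = -29/108, C2 = -22/27.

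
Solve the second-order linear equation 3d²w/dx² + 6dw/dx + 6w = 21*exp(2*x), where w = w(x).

Divide through by 3: w'' + 2w' + 2w = 7*exp(2*x).
Characteristic equation r² + 2r + 2 = 0 has discriminant (2)² - 4·(2) = -4 < 0, so r = -1 ± i.
Hence w_h = C1*cos(x)*exp(-x) + C2*exp(-x)*sin(x).
Try w_p = A*exp(2*x). Substituting into the equation and dividing by exp(2*x) gives A = 7/10, so w_p = 7*exp(2*x)/10.

w = 7*exp(2*x)/10 + C1*cos(x)*exp(-x) + C2*exp(-x)*sin(x)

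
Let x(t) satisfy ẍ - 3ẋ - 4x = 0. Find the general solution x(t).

x = C1*exp(4*t) + C2*exp(-t)

Characteristic equation r² - 3r - 4 = 0 factors as (r - 4)(r + 1) = 0, so r = 4, -1.
Hence x_h = C1*exp(4*t) + C2*exp(-t).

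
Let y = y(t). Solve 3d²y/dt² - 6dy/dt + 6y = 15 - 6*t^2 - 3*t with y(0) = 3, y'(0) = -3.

Divide through by 3: y'' - 2y' + 2y = 5 - t - 2*t^2.
Characteristic equation r² - 2r + 2 = 0 has discriminant (-2)² - 4·(2) = -4 < 0, so r = 1 ± i.
Hence y_h = C1*cos(t)*exp(t) + C2*exp(t)*sin(t).
For the particular solution try y_p = A0 + A1*t + A2*t^2. Substituting and matching coefficients of each power of t gives A0 = 1, A1 = -5/2, A2 = -1, so y_p = 1 - t^2 - 5*t/2.
General solution: y = 1 - t^2 - 5*t/2 + C1*cos(t)*exp(t) + C2*exp(t)*sin(t).
Apply the initial conditions: y(0) = 1 + C1 = 3 and y'(0) = -5/2 + C1 + C2 = -3. Solving gives C1 = 2, C2 = -5/2.

y = 1 - t**2 - 5*t/2 + 2*cos(t)*exp(t) - 5*exp(t)*sin(t)/2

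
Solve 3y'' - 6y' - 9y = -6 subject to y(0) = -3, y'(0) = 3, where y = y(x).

Divide through by 3: y'' - 2y' - 3y = -2.
Characteristic equation r² - 2r - 3 = 0 factors as (r - 3)(r + 1) = 0, so r = 3, -1.
Hence y_h = C1*exp(3*x) + C2*exp(-x).
For the particular solution try y_p = A0. Substituting and matching coefficients of each power of x gives A0 = 2/3, so y_p = 2/3.
General solution: y = 2/3 + C1*exp(3*x) + C2*exp(-x).
Apply the initial conditions: y(0) = 2/3 + C1 + C2 = -3 and y'(0) = -C2 + 3*C1 = 3. Solving gives C1 = -1/6, C2 = -7/2.

y = 2/3 - 7*exp(-x)/2 - exp(3*x)/6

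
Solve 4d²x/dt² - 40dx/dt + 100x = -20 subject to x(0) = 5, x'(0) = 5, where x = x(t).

Divide through by 4: x'' - 10x' + 25x = -5.
Characteristic equation r² - 10r + 25 = 0 has discriminant (-10)² - 4·(25) = 0, so r = 5 is a repeated root.
Hence x_h = (C1 + C2*t)*exp(5*t).
For the particular solution try x_p = A0. Substituting and matching coefficients of each power of t gives A0 = -1/5, so x_p = -1/5.
General solution: x = -1/5 + C1*exp(5*t) + C2*t*exp(5*t).
Apply the initial conditions: x(0) = -1/5 + C1 = 5 and x'(0) = C2 + 5*C1 = 5. Solving gives C1 = 26/5, C2 = -21.

x = -1/5 + 26*exp(5*t)/5 - 21*t*exp(5*t)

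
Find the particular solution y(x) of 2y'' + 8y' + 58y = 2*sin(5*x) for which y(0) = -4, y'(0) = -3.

y = -5*cos(5*x)/104 + sin(5*x)/104 - 1139*exp(-2*x)*sin(5*x)/520 - 411*cos(5*x)*exp(-2*x)/104

Divide through by 2: y'' + 4y' + 29y = sin(5*x).
Characteristic equation r² + 4r + 29 = 0 has discriminant (4)² - 4·(29) = -100 < 0, so r = -2 ± 5i.
Hence y_h = C1*cos(5*x)*exp(-2*x) + C2*exp(-2*x)*sin(5*x).
Try y_p = A*cos(5*x) + B*sin(5*x). Substituting and equating the coefficients of cos(5x) and sin(5x) gives A = -5/104, B = 1/104, so y_p = -5*cos(5*x)/104 + sin(5*x)/104.
General solution: y = -5*cos(5*x)/104 + sin(5*x)/104 + C1*cos(5*x)*exp(-2*x) + C2*exp(-2*x)*sin(5*x).
Apply the initial conditions: y(0) = -5/104 + C1 = -4 and y'(0) = 5/104 - 2*C1 + 5*C2 = -3. Solving gives C1 = -411/104, C2 = -1139/520.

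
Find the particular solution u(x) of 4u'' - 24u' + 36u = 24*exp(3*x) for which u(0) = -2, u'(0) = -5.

u = -2*exp(3*x) + x*exp(3*x) + 3*x**2*exp(3*x)

Divide through by 4: u'' - 6u' + 9u = 6*exp(3*x).
Characteristic equation r² - 6r + 9 = 0 has discriminant (-6)² - 4·(9) = 0, so r = 3 is a repeated root.
Hence u_h = (C1 + C2*x)*exp(3*x).
Since exp(3*x) solves the homogeneous equation (r = 3 is a root of multiplicity 2), multiply the trial by x^2. Try u_p = A*x^2*exp(3*x). Substituting into the equation and dividing by exp(3*x) gives A = 3, so u_p = 3*x^2*exp(3*x).
General solution: u = C1*exp(3*x) + 3*x^2*exp(3*x) + C2*x*exp(3*x).
Apply the initial conditions: u(0) = C1 = -2 and u'(0) = C2 + 3*C1 = -5. Solving gives C1 = -2, C2 = 1.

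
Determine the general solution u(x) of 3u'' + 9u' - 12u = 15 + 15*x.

Divide through by 3: u'' + 3u' - 4u = 5 + 5*x.
Characteristic equation r² + 3r - 4 = 0 factors as (r - 1)(r + 4) = 0, so r = 1, -4.
Hence u_h = C1*exp(x) + C2*exp(-4*x).
For the particular solution try u_p = A0 + A1*x. Substituting and matching coefficients of each power of x gives A0 = -35/16, A1 = -5/4, so u_p = -35/16 - 5*x/4.

u = -35/16 - 5*x/4 + C1*exp(x) + C2*exp(-4*x)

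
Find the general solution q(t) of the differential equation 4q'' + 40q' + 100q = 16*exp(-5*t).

q = C1*exp(-5*t) + 2*t**2*exp(-5*t) + C2*t*exp(-5*t)

Divide through by 4: q'' + 10q' + 25q = 4*exp(-5*t).
Characteristic equation r² + 10r + 25 = 0 has discriminant (10)² - 4·(25) = 0, so r = -5 is a repeated root.
Hence q_h = (C1 + C2*t)*exp(-5*t).
Since exp(-5*t) solves the homogeneous equation (r = -5 is a root of multiplicity 2), multiply the trial by t^2. Try q_p = A*t^2*exp(-5*t). Substituting into the equation and dividing by exp(-5*t) gives A = 2, so q_p = 2*t^2*exp(-5*t).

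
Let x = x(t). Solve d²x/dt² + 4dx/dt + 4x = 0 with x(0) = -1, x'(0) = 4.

x = -exp(-2*t) + 2*t*exp(-2*t)

Characteristic equation r² + 4r + 4 = 0 has discriminant (4)² - 4·(4) = 0, so r = -2 is a repeated root.
Hence x_h = (C1 + C2*t)*exp(-2*t).
Apply the initial conditions: x(0) = C1 = -1 and x'(0) = C2 - 2*C1 = 4. Solving gives C1 = -1, C2 = 2.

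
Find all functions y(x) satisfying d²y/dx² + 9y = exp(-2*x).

y = exp(-2*x)/13 + C1*cos(3*x) + C2*sin(3*x)

Characteristic equation r² + 9 = 0 has discriminant (0)² - 4·(9) = -36 < 0, so r = ± 3i.
Hence y_h = C1*cos(3*x) + C2*sin(3*x).
Try y_p = A*exp(-2*x). Substituting into the equation and dividing by exp(-2*x) gives A = 1/13, so y_p = exp(-2*x)/13.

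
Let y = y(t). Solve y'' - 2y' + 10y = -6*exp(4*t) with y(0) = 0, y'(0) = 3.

y = -exp(4*t)/3 + cos(3*t)*exp(t)/3 + 4*exp(t)*sin(3*t)/3

Characteristic equation r² - 2r + 10 = 0 has discriminant (-2)² - 4·(10) = -36 < 0, so r = 1 ± 3i.
Hence y_h = C1*cos(3*t)*exp(t) + C2*exp(t)*sin(3*t).
Try y_p = A*exp(4*t). Substituting into the equation and dividing by exp(4*t) gives A = -1/3, so y_p = -exp(4*t)/3.
General solution: y = -exp(4*t)/3 + C1*cos(3*t)*exp(t) + C2*exp(t)*sin(3*t).
Apply the initial conditions: y(0) = -1/3 + C1 = 0 and y'(0) = -4/3 + C1 + 3*C2 = 3. Solving gives C1 = 1/3, C2 = 4/3.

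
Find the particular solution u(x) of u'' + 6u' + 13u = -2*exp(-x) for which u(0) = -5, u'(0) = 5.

Characteristic equation r² + 6r + 13 = 0 has discriminant (6)² - 4·(13) = -16 < 0, so r = -3 ± 2i.
Hence u_h = C1*cos(2*x)*exp(-3*x) + C2*exp(-3*x)*sin(2*x).
Try u_p = A*exp(-x). Substituting into the equation and dividing by exp(-x) gives A = -1/4, so u_p = -exp(-x)/4.
General solution: u = -exp(-x)/4 + C1*cos(2*x)*exp(-3*x) + C2*exp(-3*x)*sin(2*x).
Apply the initial conditions: u(0) = -1/4 + C1 = -5 and u'(0) = 1/4 - 3*C1 + 2*C2 = 5. Solving gives C1 = -19/4, C2 = -19/4.

u = -exp(-x)/4 - 19*cos(2*x)*exp(-3*x)/4 - 19*exp(-3*x)*sin(2*x)/4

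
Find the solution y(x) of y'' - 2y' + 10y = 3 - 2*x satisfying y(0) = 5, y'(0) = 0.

y = 13/50 - x/5 - 227*exp(x)*sin(3*x)/150 + 237*cos(3*x)*exp(x)/50

Characteristic equation r² - 2r + 10 = 0 has discriminant (-2)² - 4·(10) = -36 < 0, so r = 1 ± 3i.
Hence y_h = C1*cos(3*x)*exp(x) + C2*exp(x)*sin(3*x).
For the particular solution try y_p = A0 + A1*x. Substituting and matching coefficients of each power of x gives A0 = 13/50, A1 = -1/5, so y_p = 13/50 - x/5.
General solution: y = 13/50 - x/5 + C1*cos(3*x)*exp(x) + C2*exp(x)*sin(3*x).
Apply the initial conditions: y(0) = 13/50 + C1 = 5 and y'(0) = -1/5 + C1 + 3*C2 = 0. Solving gives C1 = 237/50, C2 = -227/150.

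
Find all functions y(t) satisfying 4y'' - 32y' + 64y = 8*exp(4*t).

Divide through by 4: y'' - 8y' + 16y = 2*exp(4*t).
Characteristic equation r² - 8r + 16 = 0 has discriminant (-8)² - 4·(16) = 0, so r = 4 is a repeated root.
Hence y_h = (C1 + C2*t)*exp(4*t).
Since exp(4*t) solves the homogeneous equation (r = 4 is a root of multiplicity 2), multiply the trial by t^2. Try y_p = A*t^2*exp(4*t). Substituting into the equation and dividing by exp(4*t) gives A = 1, so y_p = t^2*exp(4*t).

y = C1*exp(4*t) + t**2*exp(4*t) + C2*t*exp(4*t)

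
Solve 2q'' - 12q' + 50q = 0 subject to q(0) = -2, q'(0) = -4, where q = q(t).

q = exp(3*t)*sin(4*t)/2 - 2*cos(4*t)*exp(3*t)

Divide through by 2: q'' - 6q' + 25q = 0.
Characteristic equation r² - 6r + 25 = 0 has discriminant (-6)² - 4·(25) = -64 < 0, so r = 3 ± 4i.
Hence q_h = C1*cos(4*t)*exp(3*t) + C2*exp(3*t)*sin(4*t).
Apply the initial conditions: q(0) = C1 = -2 and q'(0) = 3*C1 + 4*C2 = -4. Solving gives C1 = -2, C2 = 1/2.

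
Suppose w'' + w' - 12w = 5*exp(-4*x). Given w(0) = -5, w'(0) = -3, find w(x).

Characteristic equation r² + r - 12 = 0 factors as (r + 4)(r - 3) = 0, so r = -4, 3.
Hence w_h = C1*exp(-4*x) + C2*exp(3*x).
Since exp(-4*x) solves the homogeneous equation (r = -4 is a root of multiplicity 1), multiply the trial by x. Try w_p = A*x*exp(-4*x). Substituting into the equation and dividing by exp(-4*x) gives A = -5/7, so w_p = -5*x*exp(-4*x)/7.
General solution: w = C1*exp(-4*x) + C2*exp(3*x) - 5*x*exp(-4*x)/7.
Apply the initial conditions: w(0) = C1 + C2 = -5 and w'(0) = -5/7 - 4*C1 + 3*C2 = -3. Solving gives C1 = -89/49, C2 = -156/49.

w = -156*exp(3*x)/49 - 89*exp(-4*x)/49 - 5*x*exp(-4*x)/7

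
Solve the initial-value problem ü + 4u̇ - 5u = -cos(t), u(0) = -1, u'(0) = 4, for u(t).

Characteristic equation r² + 4r - 5 = 0 factors as (r - 1)(r + 5) = 0, so r = 1, -5.
Hence u_h = C1*exp(t) + C2*exp(-5*t).
Try u_p = A*cos(t) + B*sin(t). Substituting and equating the coefficients of cos(t) and sin(t) gives A = 3/26, B = -1/13, so u_p = -sin(t)/13 + 3*cos(t)/26.
General solution: u = -sin(t)/13 + 3*cos(t)/26 + C1*exp(t) + C2*exp(-5*t).
Apply the initial conditions: u(0) = 3/26 + C1 + C2 = -1 and u'(0) = -1/13 + C1 - 5*C2 = 4. Solving gives C1 = -1/4, C2 = -45/52.

u = -45*exp(-5*t)/52 - exp(t)/4 - sin(t)/13 + 3*cos(t)/26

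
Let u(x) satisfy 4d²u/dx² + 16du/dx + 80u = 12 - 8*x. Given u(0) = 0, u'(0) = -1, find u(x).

u = 17/100 - x/10 - 31*exp(-2*x)*sin(4*x)/100 - 17*cos(4*x)*exp(-2*x)/100

Divide through by 4: u'' + 4u' + 20u = 3 - 2*x.
Characteristic equation r² + 4r + 20 = 0 has discriminant (4)² - 4·(20) = -64 < 0, so r = -2 ± 4i.
Hence u_h = C1*cos(4*x)*exp(-2*x) + C2*exp(-2*x)*sin(4*x).
For the particular solution try u_p = A0 + A1*x. Substituting and matching coefficients of each power of x gives A0 = 17/100, A1 = -1/10, so u_p = 17/100 - x/10.
General solution: u = 17/100 - x/10 + C1*cos(4*x)*exp(-2*x) + C2*exp(-2*x)*sin(4*x).
Apply the initial conditions: u(0) = 17/100 + C1 = 0 and u'(0) = -1/10 - 2*C1 + 4*C2 = -1. Solving gives C1 = -17/100, C2 = -31/100.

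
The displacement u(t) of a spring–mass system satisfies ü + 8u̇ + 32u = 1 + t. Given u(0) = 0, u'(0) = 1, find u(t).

Characteristic equation r² + 8r + 32 = 0 has discriminant (8)² - 4·(32) = -64 < 0, so r = -4 ± 4i.
Hence u_h = C1*cos(4*t)*exp(-4*t) + C2*exp(-4*t)*sin(4*t).
For the particular solution try u_p = A0 + A1*t. Substituting and matching coefficients of each power of t gives A0 = 3/128, A1 = 1/32, so u_p = 3/128 + t/32.
General solution: u = 3/128 + t/32 + C1*cos(4*t)*exp(-4*t) + C2*exp(-4*t)*sin(4*t).
Apply the initial conditions: u(0) = 3/128 + C1 = 0 and u'(0) = 1/32 - 4*C1 + 4*C2 = 1. Solving gives C1 = -3/128, C2 = 7/32.

u = 3/128 + t/32 - 3*cos(4*t)*exp(-4*t)/128 + 7*exp(-4*t)*sin(4*t)/32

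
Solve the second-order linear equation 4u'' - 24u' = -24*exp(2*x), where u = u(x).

u = C2 + 3*exp(2*x)/4 + C1*exp(6*x)

Divide through by 4: u'' - 6u' = -6*exp(2*x).
Characteristic equation r² - 6r = 0 factors as (r - 6)r = 0, so r = 6, 0.
Hence u_h = C1*exp(6*x) + C2.
Try u_p = A*exp(2*x). Substituting into the equation and dividing by exp(2*x) gives A = 3/4, so u_p = 3*exp(2*x)/4.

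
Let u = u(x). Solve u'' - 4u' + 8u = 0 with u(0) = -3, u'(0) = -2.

Characteristic equation r² - 4r + 8 = 0 has discriminant (-4)² - 4·(8) = -16 < 0, so r = 2 ± 2i.
Hence u_h = C1*cos(2*x)*exp(2*x) + C2*exp(2*x)*sin(2*x).
Apply the initial conditions: u(0) = C1 = -3 and u'(0) = 2*C1 + 2*C2 = -2. Solving gives C1 = -3, C2 = 2.

u = -3*cos(2*x)*exp(2*x) + 2*exp(2*x)*sin(2*x)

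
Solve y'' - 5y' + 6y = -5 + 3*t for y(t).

Characteristic equation r² - 5r + 6 = 0 factors as (r - 3)(r - 2) = 0, so r = 3, 2.
Hence y_h = C1*exp(3*t) + C2*exp(2*t).
For the particular solution try y_p = A0 + A1*t. Substituting and matching coefficients of each power of t gives A0 = -5/12, A1 = 1/2, so y_p = -5/12 + t/2.

y = -5/12 + t/2 + C1*exp(3*t) + C2*exp(2*t)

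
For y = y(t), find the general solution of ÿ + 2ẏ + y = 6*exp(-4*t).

Characteristic equation r² + 2r + 1 = 0 has discriminant (2)² - 4·(1) = 0, so r = -1 is a repeated root.
Hence y_h = (C1 + C2*t)*exp(-t).
Try y_p = A*exp(-4*t). Substituting into the equation and dividing by exp(-4*t) gives A = 2/3, so y_p = 2*exp(-4*t)/3.

y = 2*exp(-4*t)/3 + C1*exp(-t) + C2*t*exp(-t)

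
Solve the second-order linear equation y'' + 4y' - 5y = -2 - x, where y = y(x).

y = 14/25 + x/5 + C1*exp(-5*x) + C2*exp(x)

Characteristic equation r² + 4r - 5 = 0 factors as (r + 5)(r - 1) = 0, so r = -5, 1.
Hence y_h = C1*exp(-5*x) + C2*exp(x).
For the particular solution try y_p = A0 + A1*x. Substituting and matching coefficients of each power of x gives A0 = 14/25, A1 = 1/5, so y_p = 14/25 + x/5.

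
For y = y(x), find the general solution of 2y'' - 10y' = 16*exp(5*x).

y = C2 + C1*exp(5*x) + 8*x*exp(5*x)/5

Divide through by 2: y'' - 5y' = 8*exp(5*x).
Characteristic equation r² - 5r = 0 factors as (r - 5)r = 0, so r = 5, 0.
Hence y_h = C1*exp(5*x) + C2.
Since exp(5*x) solves the homogeneous equation (r = 5 is a root of multiplicity 1), multiply the trial by x. Try y_p = A*x*exp(5*x). Substituting into the equation and dividing by exp(5*x) gives A = 8/5, so y_p = 8*x*exp(5*x)/5.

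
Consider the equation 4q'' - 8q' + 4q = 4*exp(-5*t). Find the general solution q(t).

q = exp(-5*t)/36 + C1*exp(t) + C2*t*exp(t)

Divide through by 4: q'' - 2q' + q = exp(-5*t).
Characteristic equation r² - 2r + 1 = 0 has discriminant (-2)² - 4·(1) = 0, so r = 1 is a repeated root.
Hence q_h = (C1 + C2*t)*exp(t).
Try q_p = A*exp(-5*t). Substituting into the equation and dividing by exp(-5*t) gives A = 1/36, so q_p = exp(-5*t)/36.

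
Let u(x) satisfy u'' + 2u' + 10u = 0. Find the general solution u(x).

Characteristic equation r² + 2r + 10 = 0 has discriminant (2)² - 4·(10) = -36 < 0, so r = -1 ± 3i.
Hence u_h = C1*cos(3*x)*exp(-x) + C2*exp(-x)*sin(3*x).

u = C1*cos(3*x)*exp(-x) + C2*exp(-x)*sin(3*x)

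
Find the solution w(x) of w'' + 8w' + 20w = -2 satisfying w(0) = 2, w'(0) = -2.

Characteristic equation r² + 8r + 20 = 0 has discriminant (8)² - 4·(20) = -16 < 0, so r = -4 ± 2i.
Hence w_h = C1*cos(2*x)*exp(-4*x) + C2*exp(-4*x)*sin(2*x).
For the particular solution try w_p = A0. Substituting and matching coefficients of each power of x gives A0 = -1/10, so w_p = -1/10.
General solution: w = -1/10 + C1*cos(2*x)*exp(-4*x) + C2*exp(-4*x)*sin(2*x).
Apply the initial conditions: w(0) = -1/10 + C1 = 2 and w'(0) = -4*C1 + 2*C2 = -2. Solving gives C1 = 21/10, C2 = 16/5.

w = -1/10 + 16*exp(-4*x)*sin(2*x)/5 + 21*cos(2*x)*exp(-4*x)/10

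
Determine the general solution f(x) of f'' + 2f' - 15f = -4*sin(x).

f = 2*cos(x)/65 + 16*sin(x)/65 + C1*exp(3*x) + C2*exp(-5*x)

Characteristic equation r² + 2r - 15 = 0 factors as (r - 3)(r + 5) = 0, so r = 3, -5.
Hence f_h = C1*exp(3*x) + C2*exp(-5*x).
Try f_p = A*cos(x) + B*sin(x). Substituting and equating the coefficients of cos(x) and sin(x) gives A = 2/65, B = 16/65, so f_p = 2*cos(x)/65 + 16*sin(x)/65.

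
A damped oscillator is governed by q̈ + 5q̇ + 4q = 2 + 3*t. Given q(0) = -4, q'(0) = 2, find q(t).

q = -7/16 - 13*exp(-t)/3 + 3*t/4 + 37*exp(-4*t)/48

Characteristic equation r² + 5r + 4 = 0 factors as (r + 1)(r + 4) = 0, so r = -1, -4.
Hence q_h = C1*exp(-t) + C2*exp(-4*t).
For the particular solution try q_p = A0 + A1*t. Substituting and matching coefficients of each power of t gives A0 = -7/16, A1 = 3/4, so q_p = -7/16 + 3*t/4.
General solution: q = -7/16 + 3*t/4 + C1*exp(-t) + C2*exp(-4*t).
Apply the initial conditions: q(0) = -7/16 + C1 + C2 = -4 and q'(0) = 3/4 - C1 - 4*C2 = 2. Solving gives C1 = -13/3, C2 = 37/48.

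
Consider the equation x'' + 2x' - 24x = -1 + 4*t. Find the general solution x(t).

Characteristic equation r² + 2r - 24 = 0 factors as (r + 6)(r - 4) = 0, so r = -6, 4.
Hence x_h = C1*exp(-6*t) + C2*exp(4*t).
For the particular solution try x_p = A0 + A1*t. Substituting and matching coefficients of each power of t gives A0 = 1/36, A1 = -1/6, so x_p = 1/36 - t/6.

x = 1/36 - t/6 + C1*exp(-6*t) + C2*exp(4*t)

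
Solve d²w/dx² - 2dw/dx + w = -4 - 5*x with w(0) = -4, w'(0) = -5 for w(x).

w = -14 - 5*x + 10*exp(x) - 10*x*exp(x)

Characteristic equation r² - 2r + 1 = 0 has discriminant (-2)² - 4·(1) = 0, so r = 1 is a repeated root.
Hence w_h = (C1 + C2*x)*exp(x).
For the particular solution try w_p = A0 + A1*x. Substituting and matching coefficients of each power of x gives A0 = -14, A1 = -5, so w_p = -14 - 5*x.
General solution: w = -14 - 5*x + C1*exp(x) + C2*x*exp(x).
Apply the initial conditions: w(0) = -14 + C1 = -4 and w'(0) = -5 + C1 + C2 = -5. Solving gives C1 = 10, C2 = -10.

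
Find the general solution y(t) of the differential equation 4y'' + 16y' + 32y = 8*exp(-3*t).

y = 2*exp(-3*t)/5 + C1*cos(2*t)*exp(-2*t) + C2*exp(-2*t)*sin(2*t)

Divide through by 4: y'' + 4y' + 8y = 2*exp(-3*t).
Characteristic equation r² + 4r + 8 = 0 has discriminant (4)² - 4·(8) = -16 < 0, so r = -2 ± 2i.
Hence y_h = C1*cos(2*t)*exp(-2*t) + C2*exp(-2*t)*sin(2*t).
Try y_p = A*exp(-3*t). Substituting into the equation and dividing by exp(-3*t) gives A = 2/5, so y_p = 2*exp(-3*t)/5.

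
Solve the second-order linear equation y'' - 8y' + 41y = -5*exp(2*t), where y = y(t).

y = -5*exp(2*t)/29 + C1*cos(5*t)*exp(4*t) + C2*exp(4*t)*sin(5*t)

Characteristic equation r² - 8r + 41 = 0 has discriminant (-8)² - 4·(41) = -100 < 0, so r = 4 ± 5i.
Hence y_h = C1*cos(5*t)*exp(4*t) + C2*exp(4*t)*sin(5*t).
Try y_p = A*exp(2*t). Substituting into the equation and dividing by exp(2*t) gives A = -5/29, so y_p = -5*exp(2*t)/29.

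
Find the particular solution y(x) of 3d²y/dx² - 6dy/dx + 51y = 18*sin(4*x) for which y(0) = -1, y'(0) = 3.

y = 6*sin(4*x)/65 + 48*cos(4*x)/65 - 113*cos(4*x)*exp(x)/65 + 71*exp(x)*sin(4*x)/65

Divide through by 3: y'' - 2y' + 17y = 6*sin(4*x).
Characteristic equation r² - 2r + 17 = 0 has discriminant (-2)² - 4·(17) = -64 < 0, so r = 1 ± 4i.
Hence y_h = C1*cos(4*x)*exp(x) + C2*exp(x)*sin(4*x).
Try y_p = A*cos(4*x) + B*sin(4*x). Substituting and equating the coefficients of cos(4x) and sin(4x) gives A = 48/65, B = 6/65, so y_p = 6*sin(4*x)/65 + 48*cos(4*x)/65.
General solution: y = 6*sin(4*x)/65 + 48*cos(4*x)/65 + C1*cos(4*x)*exp(x) + C2*exp(x)*sin(4*x).
Apply the initial conditions: y(0) = 48/65 + C1 = -1 and y'(0) = 24/65 + C1 + 4*C2 = 3. Solving gives C1 = -113/65, C2 = 71/65.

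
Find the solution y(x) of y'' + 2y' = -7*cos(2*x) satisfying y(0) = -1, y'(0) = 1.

Characteristic equation r² + 2r = 0 factors as (r + 2)r = 0, so r = -2, 0.
Hence y_h = C1*exp(-2*x) + C2.
Try y_p = A*cos(2*x) + B*sin(2*x). Substituting and equating the coefficients of cos(2x) and sin(2x) gives A = 7/8, B = -7/8, so y_p = -7*sin(2*x)/8 + 7*cos(2*x)/8.
General solution: y = C2 - 7*sin(2*x)/8 + 7*cos(2*x)/8 + C1*exp(-2*x).
Apply the initial conditions: y(0) = 7/8 + C1 + C2 = -1 and y'(0) = -7/4 - 2*C1 = 1. Solving gives C1 = -11/8, C2 = -1/2.

y = -1/2 - 11*exp(-2*x)/8 - 7*sin(2*x)/8 + 7*cos(2*x)/8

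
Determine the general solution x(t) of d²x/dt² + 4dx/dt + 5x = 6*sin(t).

x = -3*cos(t)/4 + 3*sin(t)/4 + C1*cos(t)*exp(-2*t) + C2*exp(-2*t)*sin(t)

Characteristic equation r² + 4r + 5 = 0 has discriminant (4)² - 4·(5) = -4 < 0, so r = -2 ± i.
Hence x_h = C1*cos(t)*exp(-2*t) + C2*exp(-2*t)*sin(t).
Try x_p = A*cos(t) + B*sin(t). Substituting and equating the coefficients of cos(t) and sin(t) gives A = -3/4, B = 3/4, so x_p = -3*cos(t)/4 + 3*sin(t)/4.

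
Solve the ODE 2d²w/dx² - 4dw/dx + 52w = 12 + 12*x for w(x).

w = 42/169 + 3*x/13 + C1*cos(5*x)*exp(x) + C2*exp(x)*sin(5*x)

Divide through by 2: w'' - 2w' + 26w = 6 + 6*x.
Characteristic equation r² - 2r + 26 = 0 has discriminant (-2)² - 4·(26) = -100 < 0, so r = 1 ± 5i.
Hence w_h = C1*cos(5*x)*exp(x) + C2*exp(x)*sin(5*x).
For the particular solution try w_p = A0 + A1*x. Substituting and matching coefficients of each power of x gives A0 = 42/169, A1 = 3/13, so w_p = 42/169 + 3*x/13.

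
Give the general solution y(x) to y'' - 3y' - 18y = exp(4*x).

Characteristic equation r² - 3r - 18 = 0 factors as (r - 6)(r + 3) = 0, so r = 6, -3.
Hence y_h = C1*exp(6*x) + C2*exp(-3*x).
Try y_p = A*exp(4*x). Substituting into the equation and dividing by exp(4*x) gives A = -1/14, so y_p = -exp(4*x)/14.

y = -exp(4*x)/14 + C1*exp(6*x) + C2*exp(-3*x)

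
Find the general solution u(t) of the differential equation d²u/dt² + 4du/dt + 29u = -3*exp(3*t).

Characteristic equation r² + 4r + 29 = 0 has discriminant (4)² - 4·(29) = -100 < 0, so r = -2 ± 5i.
Hence u_h = C1*cos(5*t)*exp(-2*t) + C2*exp(-2*t)*sin(5*t).
Try u_p = A*exp(3*t). Substituting into the equation and dividing by exp(3*t) gives A = -3/50, so u_p = -3*exp(3*t)/50.

u = -3*exp(3*t)/50 + C1*cos(5*t)*exp(-2*t) + C2*exp(-2*t)*sin(5*t)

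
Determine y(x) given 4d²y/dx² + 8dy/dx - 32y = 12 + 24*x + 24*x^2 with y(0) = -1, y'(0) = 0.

y = -27/32 - 23*exp(-4*x)/96 - 9*x/8 - 3*x**2/4 + exp(2*x)/12

Divide through by 4: y'' + 2y' - 8y = 3 + 6*x + 6*x^2.
Characteristic equation r² + 2r - 8 = 0 factors as (r - 2)(r + 4) = 0, so r = 2, -4.
Hence y_h = C1*exp(2*x) + C2*exp(-4*x).
For the particular solution try y_p = A0 + A1*x + A2*x^2. Substituting and matching coefficients of each power of x gives A0 = -27/32, A1 = -9/8, A2 = -3/4, so y_p = -27/32 - 9*x/8 - 3*x^2/4.
General solution: y = -27/32 - 9*x/8 - 3*x^2/4 + C1*exp(2*x) + C2*exp(-4*x).
Apply the initial conditions: y(0) = -27/32 + C1 + C2 = -1 and y'(0) = -9/8 - 4*C2 + 2*C1 = 0. Solving gives C1 = 1/12, C2 = -23/96.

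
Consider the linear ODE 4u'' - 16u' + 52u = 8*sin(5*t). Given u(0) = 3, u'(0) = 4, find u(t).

Divide through by 4: u'' - 4u' + 13u = 2*sin(5*t).
Characteristic equation r² - 4r + 13 = 0 has discriminant (-4)² - 4·(13) = -36 < 0, so r = 2 ± 3i.
Hence u_h = C1*cos(3*t)*exp(2*t) + C2*exp(2*t)*sin(3*t).
Try u_p = A*cos(5*t) + B*sin(5*t). Substituting and equating the coefficients of cos(5t) and sin(5t) gives A = 5/68, B = -3/68, so u_p = -3*sin(5*t)/68 + 5*cos(5*t)/68.
General solution: u = -3*sin(5*t)/68 + 5*cos(5*t)/68 + C1*cos(3*t)*exp(2*t) + C2*exp(2*t)*sin(3*t).
Apply the initial conditions: u(0) = 5/68 + C1 = 3 and u'(0) = -15/68 + 2*C1 + 3*C2 = 4. Solving gives C1 = 199/68, C2 = -37/68.

u = -3*sin(5*t)/68 + 5*cos(5*t)/68 - 37*exp(2*t)*sin(3*t)/68 + 199*cos(3*t)*exp(2*t)/68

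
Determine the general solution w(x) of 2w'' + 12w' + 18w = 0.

Divide through by 2: w'' + 6w' + 9w = 0.
Characteristic equation r² + 6r + 9 = 0 has discriminant (6)² - 4·(9) = 0, so r = -3 is a repeated root.
Hence w_h = (C1 + C2*x)*exp(-3*x).

w = C1*exp(-3*x) + C2*x*exp(-3*x)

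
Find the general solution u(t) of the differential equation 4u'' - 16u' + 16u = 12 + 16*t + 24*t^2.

u = 4 + 4*t + 3*t**2/2 + C1*exp(2*t) + C2*t*exp(2*t)

Divide through by 4: u'' - 4u' + 4u = 3 + 4*t + 6*t^2.
Characteristic equation r² - 4r + 4 = 0 has discriminant (-4)² - 4·(4) = 0, so r = 2 is a repeated root.
Hence u_h = (C1 + C2*t)*exp(2*t).
For the particular solution try u_p = A0 + A1*t + A2*t^2. Substituting and matching coefficients of each power of t gives A0 = 4, A1 = 4, A2 = 3/2, so u_p = 4 + 4*t + 3*t^2/2.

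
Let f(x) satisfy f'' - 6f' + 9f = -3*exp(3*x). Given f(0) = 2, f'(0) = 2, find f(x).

Characteristic equation r² - 6r + 9 = 0 has discriminant (-6)² - 4·(9) = 0, so r = 3 is a repeated root.
Hence f_h = (C1 + C2*x)*exp(3*x).
Since exp(3*x) solves the homogeneous equation (r = 3 is a root of multiplicity 2), multiply the trial by x^2. Try f_p = A*x^2*exp(3*x). Substituting into the equation and dividing by exp(3*x) gives A = -3/2, so f_p = -3*x^2*exp(3*x)/2.
General solution: f = C1*exp(3*x) - 3*x^2*exp(3*x)/2 + C2*x*exp(3*x).
Apply the initial conditions: f(0) = C1 = 2 and f'(0) = C2 + 3*C1 = 2. Solving gives C1 = 2, C2 = -4.

f = 2*exp(3*x) - 4*x*exp(3*x) - 3*x**2*exp(3*x)/2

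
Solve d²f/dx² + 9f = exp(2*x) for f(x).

Characteristic equation r² + 9 = 0 has discriminant (0)² - 4·(9) = -36 < 0, so r = ± 3i.
Hence f_h = C1*cos(3*x) + C2*sin(3*x).
Try f_p = A*exp(2*x). Substituting into the equation and dividing by exp(2*x) gives A = 1/13, so f_p = exp(2*x)/13.

f = exp(2*x)/13 + C1*cos(3*x) + C2*sin(3*x)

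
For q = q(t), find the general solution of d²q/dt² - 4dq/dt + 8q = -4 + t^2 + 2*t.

Characteristic equation r² - 4r + 8 = 0 has discriminant (-4)² - 4·(8) = -16 < 0, so r = 2 ± 2i.
Hence q_h = C1*cos(2*t)*exp(2*t) + C2*exp(2*t)*sin(2*t).
For the particular solution try q_p = A0 + A1*t + A2*t^2. Substituting and matching coefficients of each power of t gives A0 = -11/32, A1 = 3/8, A2 = 1/8, so q_p = -11/32 + t^2/8 + 3*t/8.

q = -11/32 + t**2/8 + 3*t/8 + C1*cos(2*t)*exp(2*t) + C2*exp(2*t)*sin(2*t)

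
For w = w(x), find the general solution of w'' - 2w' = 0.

Characteristic equation r² - 2r = 0 factors as (r - 2)r = 0, so r = 2, 0.
Hence w_h = C1*exp(2*x) + C2.

w = C2 + C1*exp(2*x)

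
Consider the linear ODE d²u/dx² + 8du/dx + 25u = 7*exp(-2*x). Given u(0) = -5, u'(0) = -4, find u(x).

Characteristic equation r² + 8r + 25 = 0 has discriminant (8)² - 4·(25) = -36 < 0, so r = -4 ± 3i.
Hence u_h = C1*cos(3*x)*exp(-4*x) + C2*exp(-4*x)*sin(3*x).
Try u_p = A*exp(-2*x). Substituting into the equation and dividing by exp(-2*x) gives A = 7/13, so u_p = 7*exp(-2*x)/13.
General solution: u = 7*exp(-2*x)/13 + C1*cos(3*x)*exp(-4*x) + C2*exp(-4*x)*sin(3*x).
Apply the initial conditions: u(0) = 7/13 + C1 = -5 and u'(0) = -14/13 - 4*C1 + 3*C2 = -4. Solving gives C1 = -72/13, C2 = -326/39.

u = 7*exp(-2*x)/13 - 326*exp(-4*x)*sin(3*x)/39 - 72*cos(3*x)*exp(-4*x)/13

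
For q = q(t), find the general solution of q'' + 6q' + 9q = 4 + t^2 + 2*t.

q = 10/27 + t**2/9 + 2*t/27 + C1*exp(-3*t) + C2*t*exp(-3*t)

Characteristic equation r² + 6r + 9 = 0 has discriminant (6)² - 4·(9) = 0, so r = -3 is a repeated root.
Hence q_h = (C1 + C2*t)*exp(-3*t).
For the particular solution try q_p = A0 + A1*t + A2*t^2. Substituting and matching coefficients of each power of t gives A0 = 10/27, A1 = 2/27, A2 = 1/9, so q_p = 10/27 + t^2/9 + 2*t/27.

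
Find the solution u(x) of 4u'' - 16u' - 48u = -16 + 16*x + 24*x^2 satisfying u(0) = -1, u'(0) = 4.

Divide through by 4: u'' - 4u' - 12u = -4 + 4*x + 6*x^2.
Characteristic equation r² - 4r - 12 = 0 factors as (r - 6)(r + 2) = 0, so r = 6, -2.
Hence u_h = C1*exp(6*x) + C2*exp(-2*x).
For the particular solution try u_p = A0 + A1*x + A2*x^2. Substituting and matching coefficients of each power of x gives A0 = 1/4, A1 = 0, A2 = -1/2, so u_p = 1/4 - x^2/2.
General solution: u = 1/4 - x^2/2 + C1*exp(6*x) + C2*exp(-2*x).
Apply the initial conditions: u(0) = 1/4 + C1 + C2 = -1 and u'(0) = -2*C2 + 6*C1 = 4. Solving gives C1 = 3/16, C2 = -23/16.

u = 1/4 - 23*exp(-2*x)/16 - x**2/2 + 3*exp(6*x)/16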